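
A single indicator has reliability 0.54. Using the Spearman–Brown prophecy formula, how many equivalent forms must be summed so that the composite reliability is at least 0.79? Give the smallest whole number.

k ≥ ρ*(1−ρ₁)/(ρ₁(1−ρ*)) = 0.79·0.46 / (0.54·0.21) = 3.205.
Smallest integer k = 4.

4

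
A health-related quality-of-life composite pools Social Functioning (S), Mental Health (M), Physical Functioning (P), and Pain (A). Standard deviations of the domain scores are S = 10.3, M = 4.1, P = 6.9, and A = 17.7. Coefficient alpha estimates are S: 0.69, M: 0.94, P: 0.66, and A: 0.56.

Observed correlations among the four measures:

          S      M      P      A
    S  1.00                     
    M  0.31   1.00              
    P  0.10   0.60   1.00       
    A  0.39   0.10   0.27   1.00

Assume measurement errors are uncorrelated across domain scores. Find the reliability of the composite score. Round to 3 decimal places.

0.759

Var(S+M+P+A) = 10.3² + 4.1² + 6.9² + 17.7² + 2·[10.3·4.1·0.31 + 10.3·6.9·0.10 + 10.3·17.7·0.39 + 4.1·6.9·0.60 + 4.1·17.7·0.10 + 6.9·17.7·0.27] = 483.8 + 297.011 = 780.811.
With uncorrelated errors the cross-covariances are all true-score covariance, so they carry over unchanged; only the diagonal terms shrink to ρᵢσᵢ².
True-score variance = [10.3²·0.69 + 4.1²·0.94 + 6.9²·0.66 + 17.7²·0.56] + 297.011 = 295.868 + 297.011 = 592.879.
Reliability = 592.879 / 780.811 = 0.759.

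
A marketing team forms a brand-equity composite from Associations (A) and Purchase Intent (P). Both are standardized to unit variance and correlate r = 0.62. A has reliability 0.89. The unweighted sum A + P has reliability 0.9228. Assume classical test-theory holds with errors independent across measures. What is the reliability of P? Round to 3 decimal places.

Var(A+P) = 2 + 2·0.62 = 3.240.
True-score variance = ρ_A + ρ_P + 2·0.62, so 0.9228 = (0.89 + ρ_P + 1.24) / 3.240.
ρ_P = 0.9228·3.240 − 0.89 − 1.24 = 0.860.

0.860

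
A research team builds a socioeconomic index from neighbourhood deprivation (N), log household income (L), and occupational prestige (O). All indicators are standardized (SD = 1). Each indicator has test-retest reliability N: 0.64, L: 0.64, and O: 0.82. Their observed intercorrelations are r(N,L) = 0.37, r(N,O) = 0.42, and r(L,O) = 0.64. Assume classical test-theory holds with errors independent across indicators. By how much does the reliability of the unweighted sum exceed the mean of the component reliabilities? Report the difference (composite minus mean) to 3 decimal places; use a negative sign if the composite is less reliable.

0.146

Var(sum) = 3 + 2.86 = 5.86; true-score variance = 2.1 + 2.86 = 4.96; composite reliability = 0.8464.
Mean component reliability = 0.7000.
Difference = 0.8464 − 0.7000 = 0.146.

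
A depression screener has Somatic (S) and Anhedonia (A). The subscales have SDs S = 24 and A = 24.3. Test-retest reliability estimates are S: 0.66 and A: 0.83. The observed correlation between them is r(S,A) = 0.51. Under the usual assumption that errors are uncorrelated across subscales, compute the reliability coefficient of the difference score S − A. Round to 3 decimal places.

0.482

Var(S−A) = 24² + 24.3² − 2·24·24.3·0.51 = 1166.49 − 594.864 = 571.626.
Under uncorrelated errors the observed covariances equal the true-score covariances, so only the own-variance terms attenuate.
True-score variance = [24²·0.66 + 24.3²·0.83] − 594.864 = 870.267 − 594.864 = 275.403.
Reliability = 275.403 / 571.626 = 0.482.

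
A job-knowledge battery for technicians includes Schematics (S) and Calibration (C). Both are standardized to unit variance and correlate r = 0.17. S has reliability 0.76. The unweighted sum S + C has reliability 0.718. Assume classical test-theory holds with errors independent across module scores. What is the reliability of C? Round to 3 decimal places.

Var(S+C) = 2 + 2·0.17 = 2.340.
True-score variance = ρ_S + ρ_C + 2·0.17, so 0.718 = (0.76 + ρ_C + 0.34) / 2.340.
ρ_C = 0.718·2.340 − 0.76 − 0.34 = 0.580.

0.580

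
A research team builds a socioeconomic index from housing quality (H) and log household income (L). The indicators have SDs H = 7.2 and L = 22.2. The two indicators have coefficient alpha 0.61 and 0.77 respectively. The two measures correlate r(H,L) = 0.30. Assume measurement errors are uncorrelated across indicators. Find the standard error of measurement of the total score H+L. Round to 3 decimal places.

11.557

Var(total) = 544.68 + 95.904 = 640.584.
True-score variance = 411.109 + 95.904 = 507.013, so reliability = 0.7915.
Error variance = 640.584 − 507.013 = 133.571; SEM = √133.571 = 11.557.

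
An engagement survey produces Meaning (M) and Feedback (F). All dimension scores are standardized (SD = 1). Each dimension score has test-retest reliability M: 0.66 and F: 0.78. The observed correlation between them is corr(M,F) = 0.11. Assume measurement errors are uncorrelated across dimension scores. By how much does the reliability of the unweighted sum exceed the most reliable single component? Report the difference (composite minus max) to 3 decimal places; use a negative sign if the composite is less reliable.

-0.032

Var(sum) = 2 + 0.22 = 2.22; true-score variance = 1.44 + 0.22 = 1.66; composite reliability = 0.7477.
Max component reliability = 0.7800.
Difference = 0.7477 − 0.7800 = -0.032.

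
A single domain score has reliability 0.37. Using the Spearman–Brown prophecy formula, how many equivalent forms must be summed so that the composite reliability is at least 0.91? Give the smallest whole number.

18

k ≥ ρ*(1−ρ₁)/(ρ₁(1−ρ*)) = 0.91·0.63 / (0.37·0.09) = 17.216.
Smallest integer k = 18.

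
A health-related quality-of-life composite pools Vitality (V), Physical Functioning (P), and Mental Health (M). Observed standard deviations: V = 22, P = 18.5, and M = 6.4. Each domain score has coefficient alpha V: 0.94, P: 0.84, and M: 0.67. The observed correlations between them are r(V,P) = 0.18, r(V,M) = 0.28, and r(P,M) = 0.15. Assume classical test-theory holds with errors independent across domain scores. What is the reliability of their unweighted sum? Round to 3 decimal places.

0.914

Var(V+P+M) = 22² + 18.5² + 6.4² + 2·[22·18.5·0.18 + 22·6.4·0.28 + 18.5·6.4·0.15] = 867.21 + 260.888 = 1128.1.
Under uncorrelated errors the observed covariances equal the true-score covariances, so only the own-variance terms attenuate.
True-score variance = [22²·0.94 + 18.5²·0.84 + 6.4²·0.67] + 260.888 = 769.893 + 260.888 = 1030.78.
Reliability = 1030.78 / 1128.1 = 0.914.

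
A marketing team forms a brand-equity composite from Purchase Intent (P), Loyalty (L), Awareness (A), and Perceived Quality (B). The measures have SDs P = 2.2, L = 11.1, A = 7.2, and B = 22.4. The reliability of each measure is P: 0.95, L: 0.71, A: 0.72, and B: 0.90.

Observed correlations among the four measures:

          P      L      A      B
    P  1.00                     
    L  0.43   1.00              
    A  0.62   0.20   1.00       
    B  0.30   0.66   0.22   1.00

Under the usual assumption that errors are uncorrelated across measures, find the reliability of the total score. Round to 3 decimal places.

Var(P+L+A+B) = 2.2² + 11.1² + 7.2² + 22.4² + 2·[2.2·11.1·0.43 + 2.2·7.2·0.62 + 2.2·22.4·0.30 + 11.1·7.2·0.20 + 11.1·22.4·0.66 + 7.2·22.4·0.22] = 681.65 + 501.347 = 1183.
Because errors are independent across components, Cov(Tᵢ,Tⱼ) = Cov(Xᵢ,Xⱼ); the off-diagonal part of the true-score variance is the same as above.
True-score variance = [2.2²·0.95 + 11.1²·0.71 + 7.2²·0.72 + 22.4²·0.90] + 501.347 = 580.986 + 501.347 = 1082.33.
Reliability = 1082.33 / 1183 = 0.915.

0.915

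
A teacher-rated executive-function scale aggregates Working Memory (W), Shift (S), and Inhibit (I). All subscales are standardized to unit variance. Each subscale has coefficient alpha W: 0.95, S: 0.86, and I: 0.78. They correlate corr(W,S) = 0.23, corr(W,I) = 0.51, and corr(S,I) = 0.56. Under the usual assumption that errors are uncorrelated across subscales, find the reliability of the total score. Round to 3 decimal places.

Var(W+S+I) = 3 + 2·[0.23 + 0.51 + 0.56] = 3 + 2.6 = 5.6.
Under uncorrelated errors the observed covariances equal the true-score covariances, so only the own-variance terms attenuate.
True-score variance = [0.95 + 0.86 + 0.78] + 2.6 = 2.59 + 2.6 = 5.19.
Reliability = 5.19 / 5.6 = 0.927.

0.927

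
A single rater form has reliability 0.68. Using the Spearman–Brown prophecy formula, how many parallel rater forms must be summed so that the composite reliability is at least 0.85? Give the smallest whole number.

3

k ≥ ρ*(1−ρ₁)/(ρ₁(1−ρ*)) = 0.85·0.32 / (0.68·0.15) = 2.667.
Smallest integer k = 3.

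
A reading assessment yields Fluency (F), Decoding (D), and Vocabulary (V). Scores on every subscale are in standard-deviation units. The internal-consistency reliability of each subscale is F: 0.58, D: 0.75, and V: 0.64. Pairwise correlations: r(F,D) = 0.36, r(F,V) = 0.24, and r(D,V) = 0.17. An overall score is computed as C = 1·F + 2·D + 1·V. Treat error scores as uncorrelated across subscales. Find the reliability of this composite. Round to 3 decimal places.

Var(C) = 1 + 2² + 1 + 2·[2·0.36 + 0.24 + 2·0.17] = 6 + 2.6 = 8.6.
With uncorrelated errors the cross-covariances are all true-score covariance, so they carry over unchanged; only the diagonal terms shrink to ρᵢσᵢ².
True-score variance = [0.58 + 2²·0.75 + 0.64] + 2.6 = 4.22 + 2.6 = 6.82.
Reliability = 6.82 / 8.6 = 0.793.

0.793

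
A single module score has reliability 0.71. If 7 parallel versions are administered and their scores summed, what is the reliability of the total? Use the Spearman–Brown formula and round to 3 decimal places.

ρ_k = kρ / (1 + (k−1)ρ) = 7·0.71 / (1 + 6·0.71) = 4.970 / 5.260 = 0.945.

0.945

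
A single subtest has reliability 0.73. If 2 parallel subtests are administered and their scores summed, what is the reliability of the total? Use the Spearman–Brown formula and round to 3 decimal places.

0.844

ρ_k = kρ / (1 + (k−1)ρ) = 2·0.73 / (1 + 1·0.73) = 1.460 / 1.730 = 0.844.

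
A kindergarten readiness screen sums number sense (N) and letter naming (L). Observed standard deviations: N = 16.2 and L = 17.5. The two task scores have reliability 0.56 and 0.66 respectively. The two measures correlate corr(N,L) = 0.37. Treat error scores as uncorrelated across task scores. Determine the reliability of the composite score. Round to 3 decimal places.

Var(N+L) = 16.2² + 17.5² + 2·[16.2·17.5·0.37] = 568.69 + 209.79 = 778.48.
Because errors are independent across components, Cov(Tᵢ,Tⱼ) = Cov(Xᵢ,Xⱼ); the off-diagonal part of the true-score variance is the same as above.
True-score variance = [16.2²·0.56 + 17.5²·0.66] + 209.79 = 349.091 + 209.79 = 558.881.
Reliability = 558.881 / 778.48 = 0.718.

0.718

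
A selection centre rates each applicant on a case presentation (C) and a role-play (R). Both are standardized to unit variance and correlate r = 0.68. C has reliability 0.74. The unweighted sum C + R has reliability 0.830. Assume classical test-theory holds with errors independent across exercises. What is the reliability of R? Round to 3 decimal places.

Var(C+R) = 2 + 2·0.68 = 3.360.
True-score variance = ρ_C + ρ_R + 2·0.68, so 0.830 = (0.74 + ρ_R + 1.36) / 3.360.
ρ_R = 0.830·3.360 − 0.74 − 1.36 = 0.689.

0.689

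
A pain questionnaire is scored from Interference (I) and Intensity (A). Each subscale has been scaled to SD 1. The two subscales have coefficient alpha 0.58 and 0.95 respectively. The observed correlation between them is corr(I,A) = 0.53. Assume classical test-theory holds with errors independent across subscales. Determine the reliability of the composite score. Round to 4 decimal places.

Var(I+A) = 2 + 2·[0.53] = 2 + 1.06 = 3.06.
Because errors are independent across components, Cov(Tᵢ,Tⱼ) = Cov(Xᵢ,Xⱼ); the off-diagonal part of the true-score variance is the same as above.
True-score variance = [0.58 + 0.95] + 1.06 = 1.53 + 1.06 = 2.59.
Reliability = 2.59 / 3.06 = 0.8464.

0.8464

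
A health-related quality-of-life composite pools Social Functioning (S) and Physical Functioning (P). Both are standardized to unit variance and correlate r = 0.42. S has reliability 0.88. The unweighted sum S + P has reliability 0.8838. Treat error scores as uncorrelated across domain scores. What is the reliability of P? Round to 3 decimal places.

0.790

Var(S+P) = 2 + 2·0.42 = 2.840.
True-score variance = ρ_S + ρ_P + 2·0.42, so 0.8838 = (0.88 + ρ_P + 0.84) / 2.840.
ρ_P = 0.8838·2.840 − 0.88 − 0.84 = 0.790.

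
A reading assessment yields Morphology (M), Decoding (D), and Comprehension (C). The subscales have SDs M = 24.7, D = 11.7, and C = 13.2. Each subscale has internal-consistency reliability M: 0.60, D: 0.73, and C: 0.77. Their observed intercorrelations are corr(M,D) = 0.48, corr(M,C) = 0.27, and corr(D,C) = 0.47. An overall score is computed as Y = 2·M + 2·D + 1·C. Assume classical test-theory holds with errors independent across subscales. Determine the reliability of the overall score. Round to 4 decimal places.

Var(Y) = 2²·24.7² + 2²·11.7² + 13.2² + 2·[4·24.7·11.7·0.48 + 2·24.7·13.2·0.27 + 2·11.7·13.2·0.47] = 3162.16 + 1752.19 = 4914.35.
Under uncorrelated errors the observed covariances equal the true-score covariances, so only the own-variance terms attenuate.
True-score variance = [2²·24.7²·0.60 + 2²·11.7²·0.73 + 13.2²·0.77] + 1752.19 = 1998.1 + 1752.19 = 3750.29.
Reliability = 3750.29 / 4914.35 = 0.7631.

0.7631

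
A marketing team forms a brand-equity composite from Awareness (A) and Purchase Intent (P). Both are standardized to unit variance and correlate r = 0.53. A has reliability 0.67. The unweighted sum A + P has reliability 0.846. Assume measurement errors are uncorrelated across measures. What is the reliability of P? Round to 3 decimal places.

Var(A+P) = 2 + 2·0.53 = 3.060.
True-score variance = ρ_A + ρ_P + 2·0.53, so 0.846 = (0.67 + ρ_P + 1.06) / 3.060.
ρ_P = 0.846·3.060 − 0.67 − 1.06 = 0.859.

0.859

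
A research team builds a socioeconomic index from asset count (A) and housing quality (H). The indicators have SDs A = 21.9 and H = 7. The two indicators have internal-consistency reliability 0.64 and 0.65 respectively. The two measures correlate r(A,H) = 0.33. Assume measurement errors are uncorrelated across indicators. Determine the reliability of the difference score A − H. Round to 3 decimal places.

Var(A−H) = 21.9² + 7² − 2·21.9·7·0.33 = 528.61 − 101.178 = 427.432.
Because errors are independent across components, Cov(Tᵢ,Tⱼ) = Cov(Xᵢ,Xⱼ); the off-diagonal part of the true-score variance is the same as above.
True-score variance = [21.9²·0.64 + 7²·0.65] − 101.178 = 338.8 − 101.178 = 237.622.
Reliability = 237.622 / 427.432 = 0.556.

0.556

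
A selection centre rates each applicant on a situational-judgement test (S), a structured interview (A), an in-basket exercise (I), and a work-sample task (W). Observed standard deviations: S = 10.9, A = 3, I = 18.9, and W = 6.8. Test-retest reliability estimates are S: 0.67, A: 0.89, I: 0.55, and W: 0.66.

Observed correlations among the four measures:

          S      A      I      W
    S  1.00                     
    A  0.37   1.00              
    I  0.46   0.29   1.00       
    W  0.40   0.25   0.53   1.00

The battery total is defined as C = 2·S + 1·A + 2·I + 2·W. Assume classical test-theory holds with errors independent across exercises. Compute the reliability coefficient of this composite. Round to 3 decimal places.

Var(C) = 2²·10.9² + 3² + 2²·18.9² + 2²·6.8² + 2·[2·10.9·3·0.37 + 4·10.9·18.9·0.46 + 4·10.9·6.8·0.40 + 2·3·18.9·0.29 + 2·3·6.8·0.25 + 4·18.9·6.8·0.53] = 2098.04 + 1674.79 = 3772.83.
Under uncorrelated errors the observed covariances equal the true-score covariances, so only the own-variance terms attenuate.
True-score variance = [2²·10.9²·0.67 + 3²·0.89 + 2²·18.9²·0.55 + 2²·6.8²·0.66] + 1674.79 = 1234.36 + 1674.79 = 2909.15.
Reliability = 2909.15 / 3772.83 = 0.771.

0.771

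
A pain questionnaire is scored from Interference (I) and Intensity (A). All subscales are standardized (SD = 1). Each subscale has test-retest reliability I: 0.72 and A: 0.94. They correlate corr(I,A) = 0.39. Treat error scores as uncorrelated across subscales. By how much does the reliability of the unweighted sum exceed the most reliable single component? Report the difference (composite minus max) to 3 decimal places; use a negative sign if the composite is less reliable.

Var(sum) = 2 + 0.78 = 2.78; true-score variance = 1.66 + 0.78 = 2.44; composite reliability = 0.8777.
Max component reliability = 0.9400.
Difference = 0.8777 − 0.9400 = -0.062.

-0.062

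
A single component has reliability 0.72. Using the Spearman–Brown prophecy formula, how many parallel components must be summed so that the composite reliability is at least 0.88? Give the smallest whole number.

3

k ≥ ρ*(1−ρ₁)/(ρ₁(1−ρ*)) = 0.88·0.28 / (0.72·0.12) = 2.852.
Smallest integer k = 3.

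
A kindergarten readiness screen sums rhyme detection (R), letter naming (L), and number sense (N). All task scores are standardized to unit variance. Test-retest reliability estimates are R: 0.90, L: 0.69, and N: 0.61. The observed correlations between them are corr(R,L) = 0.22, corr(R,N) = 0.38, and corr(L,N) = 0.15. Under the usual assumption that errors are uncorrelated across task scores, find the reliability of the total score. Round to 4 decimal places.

0.8222

Var(R+L+N) = 3 + 2·[0.22 + 0.38 + 0.15] = 3 + 1.5 = 4.5.
Because errors are independent across components, Cov(Tᵢ,Tⱼ) = Cov(Xᵢ,Xⱼ); the off-diagonal part of the true-score variance is the same as above.
True-score variance = [0.90 + 0.69 + 0.61] + 1.5 = 2.2 + 1.5 = 3.7.
Reliability = 3.7 / 4.5 = 0.8222.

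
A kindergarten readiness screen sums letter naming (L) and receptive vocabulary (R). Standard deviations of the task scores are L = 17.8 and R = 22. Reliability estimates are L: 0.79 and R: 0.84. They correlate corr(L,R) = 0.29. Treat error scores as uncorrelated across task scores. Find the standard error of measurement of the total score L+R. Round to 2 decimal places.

Var(total) = 800.84 + 227.128 = 1027.97.
True-score variance = 656.864 + 227.128 = 883.992, so reliability = 0.8599.
Error variance = 1027.97 − 883.992 = 143.976; SEM = √143.976 = 12.00.

12.00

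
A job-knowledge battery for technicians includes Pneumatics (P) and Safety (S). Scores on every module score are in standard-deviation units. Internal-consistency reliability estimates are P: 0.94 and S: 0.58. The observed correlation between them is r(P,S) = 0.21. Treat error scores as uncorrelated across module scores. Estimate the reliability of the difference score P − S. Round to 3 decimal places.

0.696

Var(P−S) = 1 + 1 − 2·0.21 = 2 − 0.42 = 1.58.
Because errors are independent across components, Cov(Tᵢ,Tⱼ) = Cov(Xᵢ,Xⱼ); the off-diagonal part of the true-score variance is the same as above.
True-score variance = [0.94 + 0.58] − 0.42 = 1.52 − 0.42 = 1.1.
Reliability = 1.1 / 1.58 = 0.696.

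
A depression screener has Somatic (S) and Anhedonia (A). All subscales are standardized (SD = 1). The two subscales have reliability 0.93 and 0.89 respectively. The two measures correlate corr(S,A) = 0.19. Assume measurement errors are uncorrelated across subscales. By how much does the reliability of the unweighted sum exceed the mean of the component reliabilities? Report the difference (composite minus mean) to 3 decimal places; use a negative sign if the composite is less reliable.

Var(sum) = 2 + 0.38 = 2.38; true-score variance = 1.82 + 0.38 = 2.2; composite reliability = 0.9244.
Mean component reliability = 0.9100.
Difference = 0.9244 − 0.9100 = 0.014.

0.014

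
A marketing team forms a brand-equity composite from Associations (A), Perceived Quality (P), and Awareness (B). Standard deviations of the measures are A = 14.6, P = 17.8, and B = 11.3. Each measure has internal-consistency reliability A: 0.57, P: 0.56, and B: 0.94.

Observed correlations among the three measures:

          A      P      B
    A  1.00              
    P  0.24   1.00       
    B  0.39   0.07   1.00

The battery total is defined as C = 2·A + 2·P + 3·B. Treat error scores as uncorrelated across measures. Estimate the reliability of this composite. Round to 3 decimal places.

Var(C) = 2²·14.6² + 2²·17.8² + 3²·11.3² + 2·[4·14.6·17.8·0.24 + 6·14.6·11.3·0.39 + 6·17.8·11.3·0.07] = 3269.21 + 1440.03 = 4709.24.
Under uncorrelated errors the observed covariances equal the true-score covariances, so only the own-variance terms attenuate.
True-score variance = [2²·14.6²·0.57 + 2²·17.8²·0.56 + 3²·11.3²·0.94] + 1440.03 = 2275.98 + 1440.03 = 3716.02.
Reliability = 3716.02 / 4709.24 = 0.789.

0.789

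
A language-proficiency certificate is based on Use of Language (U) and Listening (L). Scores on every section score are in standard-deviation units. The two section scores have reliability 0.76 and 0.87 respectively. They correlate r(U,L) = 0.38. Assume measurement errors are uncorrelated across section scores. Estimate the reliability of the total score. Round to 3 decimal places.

0.866

Var(U+L) = 2 + 2·[0.38] = 2 + 0.76 = 2.76.
With uncorrelated errors the cross-covariances are all true-score covariance, so they carry over unchanged; only the diagonal terms shrink to ρᵢσᵢ².
True-score variance = [0.76 + 0.87] + 0.76 = 1.63 + 0.76 = 2.39.
Reliability = 2.39 / 2.76 = 0.866.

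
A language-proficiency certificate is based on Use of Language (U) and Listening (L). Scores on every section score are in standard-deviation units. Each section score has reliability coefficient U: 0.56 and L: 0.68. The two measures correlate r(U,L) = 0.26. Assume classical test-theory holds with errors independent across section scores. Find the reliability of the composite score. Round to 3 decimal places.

0.698

Var(U+L) = 2 + 2·[0.26] = 2 + 0.52 = 2.52.
Because errors are independent across components, Cov(Tᵢ,Tⱼ) = Cov(Xᵢ,Xⱼ); the off-diagonal part of the true-score variance is the same as above.
True-score variance = [0.56 + 0.68] + 0.52 = 1.24 + 0.52 = 1.76.
Reliability = 1.76 / 2.52 = 0.698.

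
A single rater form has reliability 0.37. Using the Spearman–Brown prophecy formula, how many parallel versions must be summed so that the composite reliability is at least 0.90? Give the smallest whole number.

k ≥ ρ*(1−ρ₁)/(ρ₁(1−ρ*)) = 0.90·0.63 / (0.37·0.10) = 15.324.
Smallest integer k = 16.

16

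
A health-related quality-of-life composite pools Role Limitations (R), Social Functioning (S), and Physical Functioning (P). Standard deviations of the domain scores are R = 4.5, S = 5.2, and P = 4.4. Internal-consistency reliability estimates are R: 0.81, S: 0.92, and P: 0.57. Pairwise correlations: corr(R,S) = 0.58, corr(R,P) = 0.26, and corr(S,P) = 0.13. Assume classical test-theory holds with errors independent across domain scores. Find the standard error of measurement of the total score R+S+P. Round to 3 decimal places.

Var(total) = 66.65 + 43.3888 = 110.039.
True-score variance = 52.3145 + 43.3888 = 95.7033, so reliability = 0.8697.
Error variance = 110.039 − 95.7033 = 14.3355; SEM = √14.3355 = 3.786.

3.786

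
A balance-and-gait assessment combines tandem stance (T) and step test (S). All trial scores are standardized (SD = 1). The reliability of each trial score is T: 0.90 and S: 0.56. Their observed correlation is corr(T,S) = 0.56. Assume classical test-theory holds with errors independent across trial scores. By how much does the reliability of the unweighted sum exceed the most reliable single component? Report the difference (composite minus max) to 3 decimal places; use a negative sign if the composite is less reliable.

-0.073

Var(sum) = 2 + 1.12 = 3.12; true-score variance = 1.46 + 1.12 = 2.58; composite reliability = 0.8269.
Max component reliability = 0.9000.
Difference = 0.8269 − 0.9000 = -0.073.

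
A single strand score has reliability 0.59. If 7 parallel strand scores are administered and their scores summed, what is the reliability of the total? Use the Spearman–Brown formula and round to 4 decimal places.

ρ_k = kρ / (1 + (k−1)ρ) = 7·0.59 / (1 + 6·0.59) = 4.130 / 4.540 = 0.9097.

0.9097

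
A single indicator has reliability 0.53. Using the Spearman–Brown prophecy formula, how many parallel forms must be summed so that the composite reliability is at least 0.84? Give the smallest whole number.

k ≥ ρ*(1−ρ₁)/(ρ₁(1−ρ*)) = 0.84·0.47 / (0.53·0.16) = 4.656.
Smallest integer k = 5.

5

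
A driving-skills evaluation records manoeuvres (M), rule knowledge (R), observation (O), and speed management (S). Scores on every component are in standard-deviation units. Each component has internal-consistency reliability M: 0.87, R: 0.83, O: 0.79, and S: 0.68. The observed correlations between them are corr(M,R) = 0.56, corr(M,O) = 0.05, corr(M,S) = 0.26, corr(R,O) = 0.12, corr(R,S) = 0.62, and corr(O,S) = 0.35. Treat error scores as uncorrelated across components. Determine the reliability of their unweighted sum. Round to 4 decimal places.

Var(M+R+O+S) = 4 + 2·[0.56 + 0.05 + 0.26 + 0.12 + 0.62 + 0.35] = 4 + 3.92 = 7.92.
Because errors are independent across components, Cov(Tᵢ,Tⱼ) = Cov(Xᵢ,Xⱼ); the off-diagonal part of the true-score variance is the same as above.
True-score variance = [0.87 + 0.83 + 0.79 + 0.68] + 3.92 = 3.17 + 3.92 = 7.09.
Reliability = 7.09 / 7.92 = 0.8952.

0.8952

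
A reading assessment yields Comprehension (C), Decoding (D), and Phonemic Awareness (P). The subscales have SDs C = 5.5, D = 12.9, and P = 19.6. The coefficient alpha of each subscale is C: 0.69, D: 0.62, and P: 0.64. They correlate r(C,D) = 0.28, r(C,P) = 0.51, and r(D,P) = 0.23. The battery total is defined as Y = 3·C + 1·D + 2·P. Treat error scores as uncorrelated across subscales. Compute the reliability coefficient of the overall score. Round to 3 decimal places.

0.765

Var(Y) = 3²·5.5² + 12.9² + 2²·19.6² + 2·[3·5.5·12.9·0.28 + 6·5.5·19.6·0.51 + 2·12.9·19.6·0.23] = 1975.3 + 1011.54 = 2986.84.
Under uncorrelated errors the observed covariances equal the true-score covariances, so only the own-variance terms attenuate.
True-score variance = [3²·5.5²·0.69 + 12.9²·0.62 + 2²·19.6²·0.64] + 1011.54 = 1274.48 + 1011.54 = 2286.02.
Reliability = 2286.02 / 2986.84 = 0.765.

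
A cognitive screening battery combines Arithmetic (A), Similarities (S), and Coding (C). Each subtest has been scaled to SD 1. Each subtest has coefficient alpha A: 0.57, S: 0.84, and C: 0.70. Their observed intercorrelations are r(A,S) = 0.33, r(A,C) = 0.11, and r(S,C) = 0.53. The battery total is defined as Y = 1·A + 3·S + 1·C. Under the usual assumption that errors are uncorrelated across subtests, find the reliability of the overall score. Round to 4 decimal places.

0.8675

Var(Y) = 1 + 3² + 1 + 2·[3·0.33 + 0.11 + 3·0.53] = 11 + 5.38 = 16.38.
Because errors are independent across components, Cov(Tᵢ,Tⱼ) = Cov(Xᵢ,Xⱼ); the off-diagonal part of the true-score variance is the same as above.
True-score variance = [0.57 + 3²·0.84 + 0.70] + 5.38 = 8.83 + 5.38 = 14.21.
Reliability = 14.21 / 16.38 = 0.8675.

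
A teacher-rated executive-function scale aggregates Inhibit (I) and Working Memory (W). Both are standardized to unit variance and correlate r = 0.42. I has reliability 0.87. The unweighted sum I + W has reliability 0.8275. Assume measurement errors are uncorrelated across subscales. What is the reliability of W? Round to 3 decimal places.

0.640

Var(I+W) = 2 + 2·0.42 = 2.840.
True-score variance = ρ_I + ρ_W + 2·0.42, so 0.8275 = (0.87 + ρ_W + 0.84) / 2.840.
ρ_W = 0.8275·2.840 − 0.87 − 0.84 = 0.640.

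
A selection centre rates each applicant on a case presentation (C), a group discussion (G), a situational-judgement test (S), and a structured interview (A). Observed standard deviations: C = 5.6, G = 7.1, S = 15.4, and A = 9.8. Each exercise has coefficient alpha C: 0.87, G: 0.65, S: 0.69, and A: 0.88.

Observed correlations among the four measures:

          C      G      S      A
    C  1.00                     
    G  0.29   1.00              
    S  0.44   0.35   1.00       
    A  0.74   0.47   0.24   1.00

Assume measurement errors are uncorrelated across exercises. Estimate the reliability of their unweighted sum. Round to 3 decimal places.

0.868

Var(C+G+S+A) = 5.6² + 7.1² + 15.4² + 9.8² + 2·[5.6·7.1·0.29 + 5.6·15.4·0.44 + 5.6·9.8·0.74 + 7.1·15.4·0.35 + 7.1·9.8·0.47 + 15.4·9.8·0.24] = 414.97 + 394.559 = 809.529.
With uncorrelated errors the cross-covariances are all true-score covariance, so they carry over unchanged; only the diagonal terms shrink to ρᵢσᵢ².
True-score variance = [5.6²·0.87 + 7.1²·0.65 + 15.4²·0.69 + 9.8²·0.88] + 394.559 = 308.205 + 394.559 = 702.764.
Reliability = 702.764 / 809.529 = 0.868.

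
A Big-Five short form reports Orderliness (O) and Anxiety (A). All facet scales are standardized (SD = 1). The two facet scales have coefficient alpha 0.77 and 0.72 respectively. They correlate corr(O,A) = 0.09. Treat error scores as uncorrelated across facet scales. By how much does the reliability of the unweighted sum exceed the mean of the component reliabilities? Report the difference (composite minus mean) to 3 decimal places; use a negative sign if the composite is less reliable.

0.021

Var(sum) = 2 + 0.18 = 2.18; true-score variance = 1.49 + 0.18 = 1.67; composite reliability = 0.7661.
Mean component reliability = 0.7450.
Difference = 0.7661 − 0.7450 = 0.021.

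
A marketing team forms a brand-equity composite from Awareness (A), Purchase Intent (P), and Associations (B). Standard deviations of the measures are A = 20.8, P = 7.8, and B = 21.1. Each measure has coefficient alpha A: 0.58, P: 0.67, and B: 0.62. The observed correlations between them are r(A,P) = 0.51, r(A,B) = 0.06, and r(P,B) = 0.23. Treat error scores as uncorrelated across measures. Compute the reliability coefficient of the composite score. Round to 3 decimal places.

0.699

Var(A+P+B) = 20.8² + 7.8² + 21.1² + 2·[20.8·7.8·0.51 + 20.8·21.1·0.06 + 7.8·21.1·0.23] = 938.69 + 293.857 = 1232.55.
With uncorrelated errors the cross-covariances are all true-score covariance, so they carry over unchanged; only the diagonal terms shrink to ρᵢσᵢ².
True-score variance = [20.8²·0.58 + 7.8²·0.67 + 21.1²·0.62] + 293.857 = 567.724 + 293.857 = 861.581.
Reliability = 861.581 / 1232.55 = 0.699.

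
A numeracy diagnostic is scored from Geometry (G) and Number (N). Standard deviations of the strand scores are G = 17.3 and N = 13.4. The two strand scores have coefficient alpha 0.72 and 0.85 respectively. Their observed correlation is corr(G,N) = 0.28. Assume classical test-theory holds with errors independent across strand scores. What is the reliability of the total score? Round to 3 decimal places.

Var(G+N) = 17.3² + 13.4² + 2·[17.3·13.4·0.28] = 478.85 + 129.819 = 608.669.
Because errors are independent across components, Cov(Tᵢ,Tⱼ) = Cov(Xᵢ,Xⱼ); the off-diagonal part of the true-score variance is the same as above.
True-score variance = [17.3²·0.72 + 13.4²·0.85] + 129.819 = 368.115 + 129.819 = 497.934.
Reliability = 497.934 / 608.669 = 0.818.

0.818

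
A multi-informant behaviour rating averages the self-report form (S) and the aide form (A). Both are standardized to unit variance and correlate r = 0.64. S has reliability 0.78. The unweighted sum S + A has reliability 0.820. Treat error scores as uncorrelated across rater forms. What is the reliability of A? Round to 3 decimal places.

0.630

Var(S+A) = 2 + 2·0.64 = 3.280.
True-score variance = ρ_S + ρ_A + 2·0.64, so 0.820 = (0.78 + ρ_A + 1.28) / 3.280.
ρ_A = 0.820·3.280 − 0.78 − 1.28 = 0.630.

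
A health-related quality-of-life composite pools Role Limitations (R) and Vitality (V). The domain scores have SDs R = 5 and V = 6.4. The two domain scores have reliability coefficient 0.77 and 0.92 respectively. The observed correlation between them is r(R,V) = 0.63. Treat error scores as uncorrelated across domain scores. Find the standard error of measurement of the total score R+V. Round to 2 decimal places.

Var(total) = 65.96 + 40.32 = 106.28.
True-score variance = 56.9332 + 40.32 = 97.2532, so reliability = 0.9151.
Error variance = 106.28 − 97.2532 = 9.0268; SEM = √9.0268 = 3.00.

3.00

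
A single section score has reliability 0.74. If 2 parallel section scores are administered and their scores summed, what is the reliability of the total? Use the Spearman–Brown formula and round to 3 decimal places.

ρ_k = kρ / (1 + (k−1)ρ) = 2·0.74 / (1 + 1·0.74) = 1.480 / 1.740 = 0.851.

0.851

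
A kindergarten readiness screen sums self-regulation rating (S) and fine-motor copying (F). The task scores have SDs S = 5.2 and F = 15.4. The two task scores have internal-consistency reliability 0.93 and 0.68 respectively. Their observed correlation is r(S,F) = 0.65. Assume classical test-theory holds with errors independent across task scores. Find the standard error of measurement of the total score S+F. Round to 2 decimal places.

Var(total) = 264.2 + 104.104 = 368.304.
True-score variance = 186.416 + 104.104 = 290.52, so reliability = 0.7888.
Error variance = 368.304 − 290.52 = 77.784; SEM = √77.784 = 8.82.

8.82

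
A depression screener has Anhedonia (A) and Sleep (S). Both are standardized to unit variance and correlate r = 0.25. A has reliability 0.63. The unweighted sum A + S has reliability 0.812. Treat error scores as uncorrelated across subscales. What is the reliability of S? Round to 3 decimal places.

0.900

Var(A+S) = 2 + 2·0.25 = 2.500.
True-score variance = ρ_A + ρ_S + 2·0.25, so 0.812 = (0.63 + ρ_S + 0.50) / 2.500.
ρ_S = 0.812·2.500 − 0.63 − 0.50 = 0.900.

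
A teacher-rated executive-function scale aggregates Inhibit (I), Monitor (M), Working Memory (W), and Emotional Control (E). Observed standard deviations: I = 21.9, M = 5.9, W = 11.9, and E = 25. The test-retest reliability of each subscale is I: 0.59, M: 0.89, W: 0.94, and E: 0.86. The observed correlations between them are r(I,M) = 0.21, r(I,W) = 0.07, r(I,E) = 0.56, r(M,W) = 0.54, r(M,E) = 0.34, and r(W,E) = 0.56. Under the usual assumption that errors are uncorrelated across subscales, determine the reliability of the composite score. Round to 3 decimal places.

Var(I+M+W+E) = 21.9² + 5.9² + 11.9² + 25² + 2·[21.9·5.9·0.21 + 21.9·11.9·0.07 + 21.9·25·0.56 + 5.9·11.9·0.54 + 5.9·25·0.34 + 11.9·25·0.56] = 1281.03 + 1213.28 = 2494.31.
With uncorrelated errors the cross-covariances are all true-score covariance, so they carry over unchanged; only the diagonal terms shrink to ρᵢσᵢ².
True-score variance = [21.9²·0.59 + 5.9²·0.89 + 11.9²·0.94 + 25²·0.86] + 1213.28 = 984.564 + 1213.28 = 2197.84.
Reliability = 2197.84 / 2494.31 = 0.881.

0.881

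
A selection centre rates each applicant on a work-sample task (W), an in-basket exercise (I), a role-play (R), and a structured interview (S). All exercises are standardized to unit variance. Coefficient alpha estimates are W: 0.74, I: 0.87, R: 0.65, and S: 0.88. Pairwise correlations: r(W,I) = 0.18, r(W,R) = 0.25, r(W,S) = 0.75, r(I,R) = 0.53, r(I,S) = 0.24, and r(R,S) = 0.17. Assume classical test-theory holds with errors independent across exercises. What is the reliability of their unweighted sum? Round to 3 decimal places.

Var(W+I+R+S) = 4 + 2·[0.18 + 0.25 + 0.75 + 0.53 + 0.24 + 0.17] = 4 + 4.24 = 8.24.
With uncorrelated errors the cross-covariances are all true-score covariance, so they carry over unchanged; only the diagonal terms shrink to ρᵢσᵢ².
True-score variance = [0.74 + 0.87 + 0.65 + 0.88] + 4.24 = 3.14 + 4.24 = 7.38.
Reliability = 7.38 / 8.24 = 0.896.

0.896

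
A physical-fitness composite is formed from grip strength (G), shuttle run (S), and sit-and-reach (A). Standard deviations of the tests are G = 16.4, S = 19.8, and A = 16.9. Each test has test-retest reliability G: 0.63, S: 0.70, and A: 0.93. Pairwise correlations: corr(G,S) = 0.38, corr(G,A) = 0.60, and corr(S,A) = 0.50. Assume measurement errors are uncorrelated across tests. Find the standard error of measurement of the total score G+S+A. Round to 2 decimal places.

Var(total) = 946.61 + 913.999 = 1860.61.
True-score variance = 709.49 + 913.999 = 1623.49, so reliability = 0.8726.
Error variance = 1860.61 − 1623.49 = 237.12; SEM = √237.12 = 15.40.

15.40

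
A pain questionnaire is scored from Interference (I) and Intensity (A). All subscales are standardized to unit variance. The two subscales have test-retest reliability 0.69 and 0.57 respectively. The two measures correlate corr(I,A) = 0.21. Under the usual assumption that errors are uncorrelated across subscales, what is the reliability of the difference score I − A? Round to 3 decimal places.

0.532

Var(I−A) = 1 + 1 − 2·0.21 = 2 − 0.42 = 1.58.
With uncorrelated errors the cross-covariances are all true-score covariance, so they carry over unchanged; only the diagonal terms shrink to ρᵢσᵢ².
True-score variance = [0.69 + 0.57] − 0.42 = 1.26 − 0.42 = 0.84.
Reliability = 0.84 / 1.58 = 0.532.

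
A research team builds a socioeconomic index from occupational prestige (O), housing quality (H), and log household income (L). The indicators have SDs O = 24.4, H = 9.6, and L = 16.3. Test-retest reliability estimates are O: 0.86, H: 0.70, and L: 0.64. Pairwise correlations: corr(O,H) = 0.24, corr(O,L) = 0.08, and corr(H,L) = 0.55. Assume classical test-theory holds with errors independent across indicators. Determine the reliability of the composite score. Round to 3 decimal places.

0.841

Var(O+H+L) = 24.4² + 9.6² + 16.3² + 2·[24.4·9.6·0.24 + 24.4·16.3·0.08 + 9.6·16.3·0.55] = 953.21 + 348.198 = 1301.41.
Because errors are independent across components, Cov(Tᵢ,Tⱼ) = Cov(Xᵢ,Xⱼ); the off-diagonal part of the true-score variance is the same as above.
True-score variance = [24.4²·0.86 + 9.6²·0.70 + 16.3²·0.64] + 348.198 = 746.563 + 348.198 = 1094.76.
Reliability = 1094.76 / 1301.41 = 0.841.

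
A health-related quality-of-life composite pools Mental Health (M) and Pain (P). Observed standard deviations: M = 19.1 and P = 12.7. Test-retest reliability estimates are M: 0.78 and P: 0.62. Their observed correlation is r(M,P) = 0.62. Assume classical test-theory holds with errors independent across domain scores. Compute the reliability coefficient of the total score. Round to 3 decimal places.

Var(M+P) = 19.1² + 12.7² + 2·[19.1·12.7·0.62] = 526.1 + 300.787 = 826.887.
With uncorrelated errors the cross-covariances are all true-score covariance, so they carry over unchanged; only the diagonal terms shrink to ρᵢσᵢ².
True-score variance = [19.1²·0.78 + 12.7²·0.62] + 300.787 = 384.552 + 300.787 = 685.338.
Reliability = 685.338 / 826.887 = 0.829.

0.829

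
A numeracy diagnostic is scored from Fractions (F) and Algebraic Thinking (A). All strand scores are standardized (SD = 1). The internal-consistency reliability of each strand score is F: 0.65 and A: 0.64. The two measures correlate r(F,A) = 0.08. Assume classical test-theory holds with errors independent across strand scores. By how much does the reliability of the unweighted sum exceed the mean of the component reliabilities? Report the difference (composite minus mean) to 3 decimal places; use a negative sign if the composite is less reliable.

0.026

Var(sum) = 2 + 0.16 = 2.16; true-score variance = 1.29 + 0.16 = 1.45; composite reliability = 0.6713.
Mean component reliability = 0.6450.
Difference = 0.6713 − 0.6450 = 0.026.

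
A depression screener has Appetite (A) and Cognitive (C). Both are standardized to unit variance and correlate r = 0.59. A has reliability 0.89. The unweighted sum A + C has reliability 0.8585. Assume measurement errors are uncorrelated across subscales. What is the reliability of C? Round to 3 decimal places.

0.660

Var(A+C) = 2 + 2·0.59 = 3.180.
True-score variance = ρ_A + ρ_C + 2·0.59, so 0.8585 = (0.89 + ρ_C + 1.18) / 3.180.
ρ_C = 0.8585·3.180 − 0.89 − 1.18 = 0.660.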